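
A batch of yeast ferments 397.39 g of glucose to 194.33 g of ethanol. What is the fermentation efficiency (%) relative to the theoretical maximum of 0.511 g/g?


Fermentation efficiency = (actual / (0.511 * glucose)) * 100
= (194.33 / (0.511 * 397.39)) * 100
= 95.6978%

95.6978%


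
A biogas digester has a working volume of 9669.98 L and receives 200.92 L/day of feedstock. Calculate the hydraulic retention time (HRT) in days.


HRT = V / Q
= 9669.98 / 200.92
= 48.1285 days

48.1285 days


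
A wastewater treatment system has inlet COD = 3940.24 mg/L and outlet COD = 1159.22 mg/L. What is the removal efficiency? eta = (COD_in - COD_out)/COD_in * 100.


eta = (COD_in - COD_out) / COD_in * 100
= (3940.24 - 1159.22) / 3940.24 * 100
= 70.5800%

70.5800%


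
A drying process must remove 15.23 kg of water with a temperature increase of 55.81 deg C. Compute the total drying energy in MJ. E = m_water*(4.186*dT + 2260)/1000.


E = m_water * (4.186 * dT + 2260) / 1000
= 15.23 * (4.186 * 55.81 + 2260) / 1000
= 37.9778 MJ

37.9778 MJ


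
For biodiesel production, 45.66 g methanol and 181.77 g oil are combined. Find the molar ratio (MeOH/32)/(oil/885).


Molar ratio = n_MeOH / n_oil = (MeOH/32) / (oil/885) = (MeOH * 885) / (32 * oil)
= (45.66 * 885) / (32 * 181.77)
= 6.9472

6.9472


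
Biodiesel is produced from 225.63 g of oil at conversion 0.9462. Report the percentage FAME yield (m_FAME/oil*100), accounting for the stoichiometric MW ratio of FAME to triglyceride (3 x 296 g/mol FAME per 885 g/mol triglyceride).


m_FAME = oil * conv * (3 * 296 / 885) = oil * conv * (888/885)
= 225.63 * 0.9462 * 888 / 885
= 214.2148 g
Y = m_FAME / oil * 100 = conv * (888/885) * 100
= 0.9462 * 888 / 885 * 100
= 94.94%

94.94%


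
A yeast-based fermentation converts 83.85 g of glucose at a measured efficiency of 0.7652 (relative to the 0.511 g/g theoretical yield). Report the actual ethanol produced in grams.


Actual ethanol: m = 0.511 * 83.85 * 0.7652
m = 32.7868 g

32.7868 g


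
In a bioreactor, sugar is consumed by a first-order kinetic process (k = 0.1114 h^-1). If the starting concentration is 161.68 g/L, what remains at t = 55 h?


S = S0 * exp(-k * t)
S = 161.68 * exp(-0.1114 * 55)
S = 0.3530 g/L

0.3530 g/L


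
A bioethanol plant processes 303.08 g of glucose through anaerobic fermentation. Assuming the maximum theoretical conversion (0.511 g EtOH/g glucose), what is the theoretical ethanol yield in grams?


Theoretical ethanol yield: m_EtOH = 0.511 * m_glucose
m_EtOH = 0.511 * 303.08 = 154.8739 g

154.8739 g


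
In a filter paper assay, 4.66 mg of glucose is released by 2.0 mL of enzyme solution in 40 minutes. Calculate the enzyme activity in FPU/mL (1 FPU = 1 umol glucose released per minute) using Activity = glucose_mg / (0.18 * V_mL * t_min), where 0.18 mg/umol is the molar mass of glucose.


Activity = glucose_mg / (0.18 mg/umol * V_mL * t_min)
= 4.66 / (0.18 * 2.0 * 40)
= 0.3236 FPU/mL

0.3236 FPU/mL


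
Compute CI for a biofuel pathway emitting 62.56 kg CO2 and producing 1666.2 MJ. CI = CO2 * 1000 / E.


CI = CO2 * 1000 / E
= 62.56 * 1000 / 1666.2
= 37.5465 g CO2/MJ

37.5465 g CO2/MJ


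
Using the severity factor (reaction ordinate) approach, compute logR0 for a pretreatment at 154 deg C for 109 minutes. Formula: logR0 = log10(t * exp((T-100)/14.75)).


logR0 = log10(t * exp((T - 100) / 14.75))
= log10(109 * exp((154 - 100) / 14.75))
= 3.6274

3.6274


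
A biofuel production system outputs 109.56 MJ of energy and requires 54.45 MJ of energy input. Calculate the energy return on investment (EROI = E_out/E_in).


EROI = E_out / E_in
= 109.56 / 54.45
= 2.0121

2.0121


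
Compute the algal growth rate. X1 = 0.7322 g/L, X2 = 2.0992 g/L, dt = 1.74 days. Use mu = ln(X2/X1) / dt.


mu = ln(X2/X1) / dt
= ln(2.0992/0.7322) / 1.74
= 0.6053 per day

0.6053 per day


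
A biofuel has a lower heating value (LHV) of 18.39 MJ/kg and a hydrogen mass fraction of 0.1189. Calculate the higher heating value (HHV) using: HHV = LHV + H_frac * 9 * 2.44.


HHV = LHV + H_frac * 9 * 2.44
= 18.39 + 0.1189 * 9 * 2.44
= 21.0010 MJ/kg

21.0010 MJ/kg


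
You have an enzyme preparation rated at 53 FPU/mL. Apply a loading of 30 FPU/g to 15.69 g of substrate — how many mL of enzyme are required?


V = dosage * m_sub / activity
V = 30 * 15.69 / 53
V = 8.8811 mL

8.8811 mL


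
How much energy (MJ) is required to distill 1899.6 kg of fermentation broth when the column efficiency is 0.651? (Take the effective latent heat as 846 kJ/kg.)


E = m * 846 / (eta * 1000)
= 1899.6 * 846 / (0.651 * 1000)
= 2468.6046 MJ

2468.6046 MJ


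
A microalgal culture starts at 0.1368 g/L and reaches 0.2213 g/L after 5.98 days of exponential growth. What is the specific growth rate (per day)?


mu = ln(X2/X1) / dt
= ln(0.2213/0.1368) / 5.98
= 0.0804 per day

0.0804 per day


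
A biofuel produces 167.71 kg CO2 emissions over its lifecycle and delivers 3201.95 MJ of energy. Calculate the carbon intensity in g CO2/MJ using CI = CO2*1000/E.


CI = CO2 * 1000 / E
= 167.71 * 1000 / 3201.95
= 52.3775 g CO2/MJ

52.3775 g CO2/MJ


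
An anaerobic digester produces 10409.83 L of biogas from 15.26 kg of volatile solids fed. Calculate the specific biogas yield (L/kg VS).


Y = V / VS
= 10409.83 / 15.26
= 682.1645 L/kg VS

682.1645 L/kg VS


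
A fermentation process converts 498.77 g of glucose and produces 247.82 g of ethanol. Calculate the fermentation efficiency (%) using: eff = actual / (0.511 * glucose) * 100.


Fermentation efficiency = (actual / (0.511 * glucose)) * 100
= (247.82 / (0.511 * 498.77)) * 100
= 97.2333%

97.2333%


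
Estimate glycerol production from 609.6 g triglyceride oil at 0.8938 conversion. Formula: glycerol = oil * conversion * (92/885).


glycerol = oil * conv * (92/885)
= 609.6 * 0.8938 * 92 / 885
= 56.6409 g

56.6409 g


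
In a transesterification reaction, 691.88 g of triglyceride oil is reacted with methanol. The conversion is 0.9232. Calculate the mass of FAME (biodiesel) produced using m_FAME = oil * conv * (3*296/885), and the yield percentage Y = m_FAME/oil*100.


m_FAME = oil * conv * (3 * 296 / 885) = oil * conv * (888/885)
= 691.88 * 0.9232 * 888 / 885
= 640.9088 g
Y = m_FAME / oil * 100 = conv * (888/885) * 100
= 0.9232 * 888 / 885 * 100
= 92.63%

640.9088 g FAME; Y = 92.63%


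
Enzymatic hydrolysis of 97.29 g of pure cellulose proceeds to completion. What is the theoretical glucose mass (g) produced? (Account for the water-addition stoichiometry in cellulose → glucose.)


glucose = cellulose * 180/162
= 97.29 * 180/162
= 108.1000 g

108.1000 g


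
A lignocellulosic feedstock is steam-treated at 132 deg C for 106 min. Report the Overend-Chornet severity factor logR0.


logR0 = log10(t * exp((T - 100) / 14.75))
= log10(106 * exp((132 - 100) / 14.75))
= 2.9675

2.9675


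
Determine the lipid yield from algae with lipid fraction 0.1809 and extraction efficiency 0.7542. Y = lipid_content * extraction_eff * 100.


Y = lipid_content * extraction_eff * 100
= 0.1809 * 0.7542 * 100
= 13.6435%

13.6435%


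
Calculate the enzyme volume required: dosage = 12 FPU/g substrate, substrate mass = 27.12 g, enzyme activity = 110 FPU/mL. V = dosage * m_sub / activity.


V = dosage * m_sub / activity
V = 12 * 27.12 / 110
V = 2.9585 mL

2.9585 mL


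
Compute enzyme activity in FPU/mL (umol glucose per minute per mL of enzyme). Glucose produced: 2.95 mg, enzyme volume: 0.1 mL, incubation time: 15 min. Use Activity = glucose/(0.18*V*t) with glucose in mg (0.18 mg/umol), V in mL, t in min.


Activity = glucose_mg / (0.18 mg/umol * V_mL * t_min)
= 2.95 / (0.18 * 0.1 * 15)
= 10.9259 FPU/mL

10.9259 FPU/mL


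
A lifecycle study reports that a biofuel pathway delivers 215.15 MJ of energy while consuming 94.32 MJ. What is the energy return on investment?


EROI = E_out / E_in
= 215.15 / 94.32
= 2.2811

2.2811


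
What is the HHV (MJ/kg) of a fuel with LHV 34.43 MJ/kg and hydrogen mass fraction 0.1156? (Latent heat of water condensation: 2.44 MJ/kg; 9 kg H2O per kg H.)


HHV = LHV + H_frac * 9 * 2.44
= 34.43 + 0.1156 * 9 * 2.44
= 36.9686 MJ/kg

36.9686 MJ/kg


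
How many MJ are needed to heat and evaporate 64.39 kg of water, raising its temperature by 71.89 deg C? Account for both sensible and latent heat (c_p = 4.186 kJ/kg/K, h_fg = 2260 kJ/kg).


E = m_water * (4.186 * dT + 2260) / 1000
= 64.39 * (4.186 * 71.89 + 2260) / 1000
= 164.8984 MJ

164.8984 MJ


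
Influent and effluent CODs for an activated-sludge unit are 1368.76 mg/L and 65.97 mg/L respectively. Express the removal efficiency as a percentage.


eta = (COD_in - COD_out) / COD_in * 100
= (1368.76 - 65.97) / 1368.76 * 100
= 95.1803%

95.1803%


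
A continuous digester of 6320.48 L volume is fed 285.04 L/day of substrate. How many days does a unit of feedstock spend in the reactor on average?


HRT = V / Q
= 6320.48 / 285.04
= 22.1740 days

22.1740 days


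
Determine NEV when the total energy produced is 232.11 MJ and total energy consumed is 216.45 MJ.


NEV = E_out - E_in
= 232.11 - 216.45
= 15.6600 MJ

15.6600 MJ


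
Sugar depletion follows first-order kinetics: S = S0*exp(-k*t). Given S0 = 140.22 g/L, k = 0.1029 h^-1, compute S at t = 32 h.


S = S0 * exp(-k * t)
S = 140.22 * exp(-0.1029 * 32)
S = 5.2091 g/L

5.2091 g/L


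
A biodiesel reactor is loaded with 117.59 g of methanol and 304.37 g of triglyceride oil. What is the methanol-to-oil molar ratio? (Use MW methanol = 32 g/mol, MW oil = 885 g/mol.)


Molar ratio = n_MeOH / n_oil = (MeOH/32) / (oil/885) = (MeOH * 885) / (32 * oil)
= (117.59 * 885) / (32 * 304.37)
= 10.6847

10.6847


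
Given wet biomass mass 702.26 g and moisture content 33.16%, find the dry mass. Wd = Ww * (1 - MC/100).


Wd = Ww * (1 - MC/100)
= 702.26 * (1 - 33.16/100)
= 469.3906 g

469.3906 g


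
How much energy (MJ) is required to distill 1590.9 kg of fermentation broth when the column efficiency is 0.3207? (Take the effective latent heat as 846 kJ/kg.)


E = m * 846 / (eta * 1000)
= 1590.9 * 846 / (0.3207 * 1000)
= 4196.7615 MJ

4196.7615 MJ


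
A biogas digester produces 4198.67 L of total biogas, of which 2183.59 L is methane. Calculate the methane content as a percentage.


CH4% = V_CH4 / V_total * 100
= 2183.59 / 4198.67 * 100
= 52.0067%

52.0067%


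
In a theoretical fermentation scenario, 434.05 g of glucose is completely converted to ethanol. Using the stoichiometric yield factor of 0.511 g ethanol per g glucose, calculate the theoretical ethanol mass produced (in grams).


Theoretical ethanol yield: m_EtOH = 0.511 * m_glucose
m_EtOH = 0.511 * 434.05 = 221.7996 g

221.7996 g


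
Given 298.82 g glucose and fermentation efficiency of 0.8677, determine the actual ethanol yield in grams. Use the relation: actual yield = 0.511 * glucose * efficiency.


Actual ethanol: m = 0.511 * 298.82 * 0.8677
m = 132.4952 g

132.4952 g


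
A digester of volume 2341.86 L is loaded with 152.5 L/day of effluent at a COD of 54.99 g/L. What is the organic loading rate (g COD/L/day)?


OLR = Q * S / V
= 152.5 * 54.99 / 2341.86
= 3.5809 g/L/day

3.5809 g/L/day


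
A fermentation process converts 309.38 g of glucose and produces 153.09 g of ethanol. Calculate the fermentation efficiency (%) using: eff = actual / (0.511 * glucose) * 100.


Fermentation efficiency = (actual / (0.511 * glucose)) * 100
= (153.09 / (0.511 * 309.38)) * 100
= 96.8353%

96.8353%


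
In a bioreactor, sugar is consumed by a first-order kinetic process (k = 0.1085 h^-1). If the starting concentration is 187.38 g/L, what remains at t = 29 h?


S = S0 * exp(-k * t)
S = 187.38 * exp(-0.1085 * 29)
S = 8.0578 g/L

8.0578 g/L


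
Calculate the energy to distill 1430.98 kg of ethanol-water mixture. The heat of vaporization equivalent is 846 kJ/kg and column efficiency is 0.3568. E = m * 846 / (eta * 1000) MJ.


E = m * 846 / (eta * 1000)
= 1430.98 * 846 / (0.3568 * 1000)
= 3392.9627 MJ

3392.9627 MJ


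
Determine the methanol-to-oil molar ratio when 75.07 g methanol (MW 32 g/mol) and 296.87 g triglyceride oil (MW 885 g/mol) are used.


Molar ratio = n_MeOH / n_oil = (MeOH/32) / (oil/885) = (MeOH * 885) / (32 * oil)
= (75.07 * 885) / (32 * 296.87)
= 6.9935

6.9935


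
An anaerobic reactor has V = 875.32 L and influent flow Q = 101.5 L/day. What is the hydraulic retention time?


HRT = V / Q
= 875.32 / 101.5
= 8.6238 days

8.6238 days


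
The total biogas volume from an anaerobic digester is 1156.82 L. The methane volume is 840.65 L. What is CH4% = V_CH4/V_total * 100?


CH4% = V_CH4 / V_total * 100
= 840.65 / 1156.82 * 100
= 72.6690%

72.6690%


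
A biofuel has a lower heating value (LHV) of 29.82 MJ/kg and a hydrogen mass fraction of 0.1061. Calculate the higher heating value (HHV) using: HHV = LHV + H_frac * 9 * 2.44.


HHV = LHV + H_frac * 9 * 2.44
= 29.82 + 0.1061 * 9 * 2.44
= 32.1500 MJ/kg

32.1500 MJ/kg


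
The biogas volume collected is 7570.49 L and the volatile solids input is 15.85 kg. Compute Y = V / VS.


Y = V / VS
= 7570.49 / 15.85
= 477.6334 L/kg VS

477.6334 L/kg VS


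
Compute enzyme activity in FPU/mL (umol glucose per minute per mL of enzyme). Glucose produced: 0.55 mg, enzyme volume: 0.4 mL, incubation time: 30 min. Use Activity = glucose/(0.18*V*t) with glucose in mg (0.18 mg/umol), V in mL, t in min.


Activity = glucose_mg / (0.18 mg/umol * V_mL * t_min)
= 0.55 / (0.18 * 0.4 * 30)
= 0.2546 FPU/mL

0.2546 FPU/mL


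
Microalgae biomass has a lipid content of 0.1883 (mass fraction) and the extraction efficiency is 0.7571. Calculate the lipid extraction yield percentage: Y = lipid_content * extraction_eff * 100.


Y = lipid_content * extraction_eff * 100
= 0.1883 * 0.7571 * 100
= 14.2562%

14.2562%


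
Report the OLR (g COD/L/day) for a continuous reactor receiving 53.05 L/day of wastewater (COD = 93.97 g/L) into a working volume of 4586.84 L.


OLR = Q * S / V
= 53.05 * 93.97 / 4586.84
= 1.0868 g/L/day

1.0868 g/L/day


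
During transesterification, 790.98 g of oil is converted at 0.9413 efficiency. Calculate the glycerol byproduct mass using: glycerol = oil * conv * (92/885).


glycerol = oil * conv * (92/885)
= 790.98 * 0.9413 * 92 / 885
= 77.3995 g

77.3995 g


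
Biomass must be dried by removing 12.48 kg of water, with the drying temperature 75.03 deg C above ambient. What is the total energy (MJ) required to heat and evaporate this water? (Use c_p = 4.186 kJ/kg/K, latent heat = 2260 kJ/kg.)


E = m_water * (4.186 * dT + 2260) / 1000
= 12.48 * (4.186 * 75.03 + 2260) / 1000
= 32.1245 MJ

32.1245 MJ


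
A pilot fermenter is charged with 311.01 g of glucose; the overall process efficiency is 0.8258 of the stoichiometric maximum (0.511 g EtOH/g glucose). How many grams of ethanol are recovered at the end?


Actual ethanol: m = 0.511 * 311.01 * 0.8258
m = 131.2412 g

131.2412 g


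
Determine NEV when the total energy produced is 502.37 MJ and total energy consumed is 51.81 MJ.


NEV = E_out - E_in
= 502.37 - 51.81
= 450.5600 MJ

450.5600 MJ


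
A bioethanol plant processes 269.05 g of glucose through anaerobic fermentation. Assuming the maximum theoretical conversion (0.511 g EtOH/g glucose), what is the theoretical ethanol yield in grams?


Theoretical ethanol yield: m_EtOH = 0.511 * m_glucose
m_EtOH = 0.511 * 269.05 = 137.4846 g

137.4846 g


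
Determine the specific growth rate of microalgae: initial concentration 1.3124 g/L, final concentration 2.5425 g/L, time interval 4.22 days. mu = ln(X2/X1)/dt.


mu = ln(X2/X1) / dt
= ln(2.5425/1.3124) / 4.22
= 0.1567 per day

0.1567 per day


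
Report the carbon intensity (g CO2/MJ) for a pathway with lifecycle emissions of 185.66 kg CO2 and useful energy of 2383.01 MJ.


CI = CO2 * 1000 / E
= 185.66 * 1000 / 2383.01
= 77.9099 g CO2/MJ

77.9099 g CO2/MJ


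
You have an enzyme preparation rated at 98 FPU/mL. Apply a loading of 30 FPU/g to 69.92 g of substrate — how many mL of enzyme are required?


V = dosage * m_sub / activity
V = 30 * 69.92 / 98
V = 21.4041 mL

21.4041 mL


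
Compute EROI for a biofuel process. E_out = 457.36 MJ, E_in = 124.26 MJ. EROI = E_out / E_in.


EROI = E_out / E_in
= 457.36 / 124.26
= 3.6807

3.6807


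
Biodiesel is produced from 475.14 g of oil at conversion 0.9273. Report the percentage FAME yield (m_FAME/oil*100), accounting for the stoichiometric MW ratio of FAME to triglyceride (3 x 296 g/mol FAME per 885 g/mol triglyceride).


m_FAME = oil * conv * (3 * 296 / 885) = oil * conv * (888/885)
= 475.14 * 0.9273 * 888 / 885
= 442.0909 g
Y = m_FAME / oil * 100 = conv * (888/885) * 100
= 0.9273 * 888 / 885 * 100
= 93.04%

93.04%


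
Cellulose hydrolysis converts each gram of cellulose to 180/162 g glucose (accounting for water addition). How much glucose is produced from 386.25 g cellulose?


glucose = cellulose * 180/162
= 386.25 * 180/162
= 429.1667 g

429.1667 g


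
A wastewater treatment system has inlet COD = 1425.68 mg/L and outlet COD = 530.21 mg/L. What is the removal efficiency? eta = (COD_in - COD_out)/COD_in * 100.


eta = (COD_in - COD_out) / COD_in * 100
= (1425.68 - 530.21) / 1425.68 * 100
= 62.8100%

62.8100%


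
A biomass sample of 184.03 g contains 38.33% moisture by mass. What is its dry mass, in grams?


Wd = Ww * (1 - MC/100)
= 184.03 * (1 - 38.33/100)
= 113.4913 g

113.4913 g


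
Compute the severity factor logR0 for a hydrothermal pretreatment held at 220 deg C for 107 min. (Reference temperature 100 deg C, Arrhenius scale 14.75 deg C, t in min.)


logR0 = log10(t * exp((T - 100) / 14.75))
= log10(107 * exp((220 - 100) / 14.75))
= 5.5626

5.5626


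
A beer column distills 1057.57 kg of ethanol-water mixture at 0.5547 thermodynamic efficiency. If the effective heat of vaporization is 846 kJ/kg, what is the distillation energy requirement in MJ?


E = m * 846 / (eta * 1000)
= 1057.57 * 846 / (0.5547 * 1000)
= 1612.9515 MJ

1612.9515 MJ


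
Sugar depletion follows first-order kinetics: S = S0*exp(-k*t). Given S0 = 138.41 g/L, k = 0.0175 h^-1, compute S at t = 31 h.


S = S0 * exp(-k * t)
S = 138.41 * exp(-0.0175 * 31)
S = 80.4568 g/L

80.4568 g/L


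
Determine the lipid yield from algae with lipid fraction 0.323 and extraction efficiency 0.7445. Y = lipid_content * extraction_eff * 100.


Y = lipid_content * extraction_eff * 100
= 0.323 * 0.7445 * 100
= 24.0474%

24.0474%


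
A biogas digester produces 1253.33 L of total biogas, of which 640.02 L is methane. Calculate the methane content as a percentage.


CH4% = V_CH4 / V_total * 100
= 640.02 / 1253.33 * 100
= 51.0656%

51.0656%


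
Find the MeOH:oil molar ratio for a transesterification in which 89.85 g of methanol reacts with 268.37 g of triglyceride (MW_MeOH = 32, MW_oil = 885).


Molar ratio = n_MeOH / n_oil = (MeOH/32) / (oil/885) = (MeOH * 885) / (32 * oil)
= (89.85 * 885) / (32 * 268.37)
= 9.2593

9.2593


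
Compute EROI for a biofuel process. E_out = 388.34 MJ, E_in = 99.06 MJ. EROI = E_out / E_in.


EROI = E_out / E_in
= 388.34 / 99.06
= 3.9203

3.9203


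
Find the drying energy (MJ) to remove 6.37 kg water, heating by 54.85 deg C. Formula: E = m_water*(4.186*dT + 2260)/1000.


E = m_water * (4.186 * dT + 2260) / 1000
= 6.37 * (4.186 * 54.85 + 2260) / 1000
= 15.8588 MJ

15.8588 MJ


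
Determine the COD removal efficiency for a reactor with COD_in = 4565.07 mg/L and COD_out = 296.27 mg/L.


eta = (COD_in - COD_out) / COD_in * 100
= (4565.07 - 296.27) / 4565.07 * 100
= 93.5101%

93.5101%


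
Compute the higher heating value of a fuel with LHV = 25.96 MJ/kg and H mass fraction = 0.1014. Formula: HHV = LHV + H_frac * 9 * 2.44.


HHV = LHV + H_frac * 9 * 2.44
= 25.96 + 0.1014 * 9 * 2.44
= 28.1867 MJ/kg

28.1867 MJ/kg


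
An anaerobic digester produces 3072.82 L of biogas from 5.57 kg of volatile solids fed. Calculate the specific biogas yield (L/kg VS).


Y = V / VS
= 3072.82 / 5.57
= 551.6732 L/kg VS

551.6732 L/kg VS


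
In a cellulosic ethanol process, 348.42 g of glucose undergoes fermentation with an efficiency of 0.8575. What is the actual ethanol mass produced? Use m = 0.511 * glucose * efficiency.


Actual ethanol: m = 0.511 * 348.42 * 0.8575
m = 152.6715 g

152.6715 g


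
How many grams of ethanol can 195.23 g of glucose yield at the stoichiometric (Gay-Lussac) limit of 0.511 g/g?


Theoretical ethanol yield: m_EtOH = 0.511 * m_glucose
m_EtOH = 0.511 * 195.23 = 99.7625 g

99.7625 g


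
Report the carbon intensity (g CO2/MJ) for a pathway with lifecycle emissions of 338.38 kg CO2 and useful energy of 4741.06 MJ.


CI = CO2 * 1000 / E
= 338.38 * 1000 / 4741.06
= 71.3722 g CO2/MJ

71.3722 g CO2/MJ


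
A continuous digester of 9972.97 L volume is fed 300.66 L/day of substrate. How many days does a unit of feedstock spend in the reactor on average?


HRT = V / Q
= 9972.97 / 300.66
= 33.1703 days

33.1703 days


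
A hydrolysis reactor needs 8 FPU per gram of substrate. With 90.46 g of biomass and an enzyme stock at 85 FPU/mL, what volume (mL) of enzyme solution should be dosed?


V = dosage * m_sub / activity
V = 8 * 90.46 / 85
V = 8.5139 mL

8.5139 mL


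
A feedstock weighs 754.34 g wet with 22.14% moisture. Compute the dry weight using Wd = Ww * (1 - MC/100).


Wd = Ww * (1 - MC/100)
= 754.34 * (1 - 22.14/100)
= 587.3291 g

587.3291 g


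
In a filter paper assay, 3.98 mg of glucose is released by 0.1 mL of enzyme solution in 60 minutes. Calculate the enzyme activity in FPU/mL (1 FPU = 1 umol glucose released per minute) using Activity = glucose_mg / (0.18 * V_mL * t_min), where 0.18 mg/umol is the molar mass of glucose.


Activity = glucose_mg / (0.18 mg/umol * V_mL * t_min)
= 3.98 / (0.18 * 0.1 * 60)
= 3.6852 FPU/mL

3.6852 FPU/mL


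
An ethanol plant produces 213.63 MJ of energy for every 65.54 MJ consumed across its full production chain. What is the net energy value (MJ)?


NEV = E_out - E_in
= 213.63 - 65.54
= 148.0900 MJ

148.0900 MJ


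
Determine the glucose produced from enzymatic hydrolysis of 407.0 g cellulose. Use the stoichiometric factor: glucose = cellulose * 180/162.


glucose = cellulose * 180/162
= 407.0 * 180/162
= 452.2222 g

452.2222 g


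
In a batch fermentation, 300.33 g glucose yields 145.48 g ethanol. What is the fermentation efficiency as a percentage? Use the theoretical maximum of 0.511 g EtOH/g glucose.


Fermentation efficiency = (actual / (0.511 * glucose)) * 100
= (145.48 / (0.511 * 300.33)) * 100
= 94.7946%

94.7946%


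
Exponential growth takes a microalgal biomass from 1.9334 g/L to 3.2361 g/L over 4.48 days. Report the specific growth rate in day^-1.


mu = ln(X2/X1) / dt
= ln(3.2361/1.9334) / 4.48
= 0.1150 per day

0.1150 per day


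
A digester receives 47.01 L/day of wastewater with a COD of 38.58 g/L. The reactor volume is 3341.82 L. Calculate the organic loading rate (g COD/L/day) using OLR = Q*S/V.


OLR = Q * S / V
= 47.01 * 38.58 / 3341.82
= 0.5427 g/L/day

0.5427 g/L/day


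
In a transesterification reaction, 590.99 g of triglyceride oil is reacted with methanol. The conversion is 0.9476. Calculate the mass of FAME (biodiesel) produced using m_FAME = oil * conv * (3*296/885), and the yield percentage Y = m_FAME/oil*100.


m_FAME = oil * conv * (3 * 296 / 885) = oil * conv * (888/885)
= 590.99 * 0.9476 * 888 / 885
= 561.9205 g
Y = m_FAME / oil * 100 = conv * (888/885) * 100
= 0.9476 * 888 / 885 * 100
= 95.08%

561.9205 g FAME; Y = 95.08%


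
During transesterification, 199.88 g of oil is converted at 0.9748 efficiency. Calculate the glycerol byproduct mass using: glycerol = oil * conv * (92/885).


glycerol = oil * conv * (92/885)
= 199.88 * 0.9748 * 92 / 885
= 20.2549 g

20.2549 g


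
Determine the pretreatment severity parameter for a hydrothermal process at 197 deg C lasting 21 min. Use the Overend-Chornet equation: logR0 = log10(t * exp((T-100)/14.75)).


logR0 = log10(t * exp((T - 100) / 14.75))
= log10(21 * exp((197 - 100) / 14.75))
= 4.1783

4.1783


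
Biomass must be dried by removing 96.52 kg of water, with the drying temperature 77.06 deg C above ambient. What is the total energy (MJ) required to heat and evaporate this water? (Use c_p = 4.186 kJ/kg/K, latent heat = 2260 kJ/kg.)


E = m_water * (4.186 * dT + 2260) / 1000
= 96.52 * (4.186 * 77.06 + 2260) / 1000
= 249.2700 MJ

249.2700 MJ


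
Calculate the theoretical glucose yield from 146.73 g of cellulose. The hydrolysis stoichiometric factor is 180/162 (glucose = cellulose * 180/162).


glucose = cellulose * 180/162
= 146.73 * 180/162
= 163.0333 g

163.0333 g


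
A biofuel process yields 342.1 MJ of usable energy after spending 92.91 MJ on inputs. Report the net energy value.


NEV = E_out - E_in
= 342.1 - 92.91
= 249.1900 MJ

249.1900 MJ


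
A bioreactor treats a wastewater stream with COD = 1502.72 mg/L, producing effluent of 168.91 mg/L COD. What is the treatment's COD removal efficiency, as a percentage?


eta = (COD_in - COD_out) / COD_in * 100
= (1502.72 - 168.91) / 1502.72 * 100
= 88.7597%

88.7597%


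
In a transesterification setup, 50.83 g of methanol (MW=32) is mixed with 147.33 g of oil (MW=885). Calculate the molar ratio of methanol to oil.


Molar ratio = n_MeOH / n_oil = (MeOH/32) / (oil/885) = (MeOH * 885) / (32 * oil)
= (50.83 * 885) / (32 * 147.33)
= 9.5416

9.5416


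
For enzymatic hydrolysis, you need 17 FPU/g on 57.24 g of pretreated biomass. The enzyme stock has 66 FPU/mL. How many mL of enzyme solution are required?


V = dosage * m_sub / activity
V = 17 * 57.24 / 66
V = 14.7436 mL

14.7436 mL


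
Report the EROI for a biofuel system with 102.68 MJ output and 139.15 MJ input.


EROI = E_out / E_in
= 102.68 / 139.15
= 0.7379

0.7379


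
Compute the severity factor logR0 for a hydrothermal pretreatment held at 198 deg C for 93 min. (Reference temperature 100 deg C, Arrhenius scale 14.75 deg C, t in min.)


logR0 = log10(t * exp((T - 100) / 14.75))
= log10(93 * exp((198 - 100) / 14.75))
= 4.8540

4.8540


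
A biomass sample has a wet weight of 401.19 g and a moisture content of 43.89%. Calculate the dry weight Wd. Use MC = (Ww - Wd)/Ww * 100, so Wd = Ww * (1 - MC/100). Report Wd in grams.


Wd = Ww * (1 - MC/100)
= 401.19 * (1 - 43.89/100)
= 225.1077 g

225.1077 g


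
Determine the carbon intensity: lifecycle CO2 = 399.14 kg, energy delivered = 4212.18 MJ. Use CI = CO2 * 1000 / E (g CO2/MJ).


CI = CO2 * 1000 / E
= 399.14 * 1000 / 4212.18
= 94.7585 g CO2/MJ

94.7585 g CO2/MJ


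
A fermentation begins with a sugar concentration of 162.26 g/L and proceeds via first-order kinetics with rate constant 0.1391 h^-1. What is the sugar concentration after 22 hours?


S = S0 * exp(-k * t)
S = 162.26 * exp(-0.1391 * 22)
S = 7.6065 g/L

7.6065 g/L


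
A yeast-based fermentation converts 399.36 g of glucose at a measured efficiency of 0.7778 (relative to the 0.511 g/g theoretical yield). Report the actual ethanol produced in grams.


Actual ethanol: m = 0.511 * 399.36 * 0.7778
m = 158.7279 g

158.7279 g


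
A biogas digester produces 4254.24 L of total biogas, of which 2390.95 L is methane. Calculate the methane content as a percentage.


CH4% = V_CH4 / V_total * 100
= 2390.95 / 4254.24 * 100
= 56.2016%

56.2016%


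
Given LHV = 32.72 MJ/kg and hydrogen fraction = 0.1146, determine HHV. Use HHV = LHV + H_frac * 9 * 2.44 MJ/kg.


HHV = LHV + H_frac * 9 * 2.44
= 32.72 + 0.1146 * 9 * 2.44
= 35.2366 MJ/kg

35.2366 MJ/kg


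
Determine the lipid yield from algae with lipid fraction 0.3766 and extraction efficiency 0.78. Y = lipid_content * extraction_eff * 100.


Y = lipid_content * extraction_eff * 100
= 0.3766 * 0.78 * 100
= 29.3748%

29.3748%


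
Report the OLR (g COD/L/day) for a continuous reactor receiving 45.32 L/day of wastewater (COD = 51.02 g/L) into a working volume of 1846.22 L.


OLR = Q * S / V
= 45.32 * 51.02 / 1846.22
= 1.2524 g/L/day

1.2524 g/L/day


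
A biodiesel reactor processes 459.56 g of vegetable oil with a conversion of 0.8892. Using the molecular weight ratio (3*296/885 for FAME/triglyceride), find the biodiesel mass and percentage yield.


m_FAME = oil * conv * (3 * 296 / 885) = oil * conv * (888/885)
= 459.56 * 0.8892 * 888 / 885
= 410.0260 g
Y = m_FAME / oil * 100 = conv * (888/885) * 100
= 0.8892 * 888 / 885 * 100
= 89.22%

410.0260 g FAME; Y = 89.22%


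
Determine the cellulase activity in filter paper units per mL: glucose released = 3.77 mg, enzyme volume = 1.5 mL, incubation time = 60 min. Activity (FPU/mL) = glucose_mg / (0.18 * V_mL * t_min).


Activity = glucose_mg / (0.18 mg/umol * V_mL * t_min)
= 3.77 / (0.18 * 1.5 * 60)
= 0.2327 FPU/mL

0.2327 FPU/mL


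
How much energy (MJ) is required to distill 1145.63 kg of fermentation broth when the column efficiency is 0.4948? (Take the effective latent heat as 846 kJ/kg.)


E = m * 846 / (eta * 1000)
= 1145.63 * 846 / (0.4948 * 1000)
= 1958.7772 MJ

1958.7772 MJ


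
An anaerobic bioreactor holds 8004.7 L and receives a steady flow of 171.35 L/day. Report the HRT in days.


HRT = V / Q
= 8004.7 / 171.35
= 46.7155 days

46.7155 days


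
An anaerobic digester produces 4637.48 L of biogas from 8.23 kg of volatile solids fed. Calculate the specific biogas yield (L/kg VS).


Y = V / VS
= 4637.48 / 8.23
= 563.4848 L/kg VS

563.4848 L/kg VS


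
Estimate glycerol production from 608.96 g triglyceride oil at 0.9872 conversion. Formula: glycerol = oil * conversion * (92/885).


glycerol = oil * conv * (92/885)
= 608.96 * 0.9872 * 92 / 885
= 62.4940 g

62.4940 g


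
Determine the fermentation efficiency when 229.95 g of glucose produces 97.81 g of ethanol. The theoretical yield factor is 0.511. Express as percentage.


Fermentation efficiency = (actual / (0.511 * glucose)) * 100
= (97.81 / (0.511 * 229.95)) * 100
= 83.2394%

83.2394%


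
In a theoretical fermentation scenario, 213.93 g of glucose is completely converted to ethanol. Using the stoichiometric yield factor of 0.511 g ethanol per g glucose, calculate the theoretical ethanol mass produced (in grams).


Theoretical ethanol yield: m_EtOH = 0.511 * m_glucose
m_EtOH = 0.511 * 213.93 = 109.3182 g

109.3182 g


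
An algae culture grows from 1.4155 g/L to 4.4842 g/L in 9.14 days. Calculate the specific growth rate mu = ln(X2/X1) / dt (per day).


mu = ln(X2/X1) / dt
= ln(4.4842/1.4155) / 9.14
= 0.1262 per day

0.1262 per day


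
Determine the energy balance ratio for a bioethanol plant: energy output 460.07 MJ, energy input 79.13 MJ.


EROI = E_out / E_in
= 460.07 / 79.13
= 5.8141

5.8141


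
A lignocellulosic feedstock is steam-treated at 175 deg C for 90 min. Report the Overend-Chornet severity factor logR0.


logR0 = log10(t * exp((T - 100) / 14.75))
= log10(90 * exp((175 - 100) / 14.75))
= 4.1625

4.1625


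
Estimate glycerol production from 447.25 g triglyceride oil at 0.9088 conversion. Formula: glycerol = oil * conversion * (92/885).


glycerol = oil * conv * (92/885)
= 447.25 * 0.9088 * 92 / 885
= 42.2536 g

42.2536 g


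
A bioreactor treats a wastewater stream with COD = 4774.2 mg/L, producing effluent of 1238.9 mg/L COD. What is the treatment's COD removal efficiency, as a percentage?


eta = (COD_in - COD_out) / COD_in * 100
= (4774.2 - 1238.9) / 4774.2 * 100
= 74.0501%

74.0501%


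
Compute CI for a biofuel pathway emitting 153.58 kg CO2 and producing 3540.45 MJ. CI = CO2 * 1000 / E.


CI = CO2 * 1000 / E
= 153.58 * 1000 / 3540.45
= 43.3787 g CO2/MJ

43.3787 g CO2/MJ


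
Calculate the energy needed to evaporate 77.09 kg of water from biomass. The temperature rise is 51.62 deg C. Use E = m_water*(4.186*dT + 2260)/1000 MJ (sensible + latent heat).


E = m_water * (4.186 * dT + 2260) / 1000
= 77.09 * (4.186 * 51.62 + 2260) / 1000
= 190.8811 MJ

190.8811 MJ


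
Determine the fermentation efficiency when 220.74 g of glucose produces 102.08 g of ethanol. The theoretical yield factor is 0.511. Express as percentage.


Fermentation efficiency = (actual / (0.511 * glucose)) * 100
= (102.08 / (0.511 * 220.74)) * 100
= 90.4979%

90.4979%


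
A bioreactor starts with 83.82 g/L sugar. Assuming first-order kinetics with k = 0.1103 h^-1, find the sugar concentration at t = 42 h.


S = S0 * exp(-k * t)
S = 83.82 * exp(-0.1103 * 42)
S = 0.8155 g/L

0.8155 g/L


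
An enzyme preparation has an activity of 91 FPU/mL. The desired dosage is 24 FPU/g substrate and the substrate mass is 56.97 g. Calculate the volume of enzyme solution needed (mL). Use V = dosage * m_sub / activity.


V = dosage * m_sub / activity
V = 24 * 56.97 / 91
V = 15.0251 mL

15.0251 mL


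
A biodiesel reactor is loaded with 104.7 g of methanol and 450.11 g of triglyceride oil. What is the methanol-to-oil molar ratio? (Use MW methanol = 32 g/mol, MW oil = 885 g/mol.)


Molar ratio = n_MeOH / n_oil = (MeOH/32) / (oil/885) = (MeOH * 885) / (32 * oil)
= (104.7 * 885) / (32 * 450.11)
= 6.4331

6.4331


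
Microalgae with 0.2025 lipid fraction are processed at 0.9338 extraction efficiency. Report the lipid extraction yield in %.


Y = lipid_content * extraction_eff * 100
= 0.2025 * 0.9338 * 100
= 18.9094%

18.9094%


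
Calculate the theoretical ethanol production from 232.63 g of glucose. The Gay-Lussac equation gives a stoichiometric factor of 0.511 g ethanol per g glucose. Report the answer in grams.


Theoretical ethanol yield: m_EtOH = 0.511 * m_glucose
m_EtOH = 0.511 * 232.63 = 118.8739 g

118.8739 g


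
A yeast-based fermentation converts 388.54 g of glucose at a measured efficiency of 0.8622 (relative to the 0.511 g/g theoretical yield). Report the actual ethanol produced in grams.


Actual ethanol: m = 0.511 * 388.54 * 0.8622
m = 171.1846 g

171.1846 g


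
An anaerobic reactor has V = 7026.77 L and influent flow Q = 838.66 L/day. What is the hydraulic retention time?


HRT = V / Q
= 7026.77 / 838.66
= 8.3786 days

8.3786 days


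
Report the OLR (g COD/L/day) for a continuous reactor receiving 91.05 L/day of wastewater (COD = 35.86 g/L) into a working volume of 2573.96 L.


OLR = Q * S / V
= 91.05 * 35.86 / 2573.96
= 1.2685 g/L/day

1.2685 g/L/day


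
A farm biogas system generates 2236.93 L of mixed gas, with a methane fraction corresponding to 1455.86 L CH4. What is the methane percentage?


CH4% = V_CH4 / V_total * 100
= 1455.86 / 2236.93 * 100
= 65.0829%

65.0829%


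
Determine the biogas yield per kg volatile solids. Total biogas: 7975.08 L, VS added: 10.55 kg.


Y = V / VS
= 7975.08 / 10.55
= 755.9318 L/kg VS

755.9318 L/kg VS


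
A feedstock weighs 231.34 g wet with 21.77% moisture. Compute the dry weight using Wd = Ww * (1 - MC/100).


Wd = Ww * (1 - MC/100)
= 231.34 * (1 - 21.77/100)
= 180.9773 g

180.9773 g


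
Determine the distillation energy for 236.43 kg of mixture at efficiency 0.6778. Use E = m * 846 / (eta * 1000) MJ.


E = m * 846 / (eta * 1000)
= 236.43 * 846 / (0.6778 * 1000)
= 295.1015 MJ

295.1015 MJ


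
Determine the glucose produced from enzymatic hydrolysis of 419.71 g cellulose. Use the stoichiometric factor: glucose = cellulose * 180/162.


glucose = cellulose * 180/162
= 419.71 * 180/162
= 466.3444 g

466.3444 g


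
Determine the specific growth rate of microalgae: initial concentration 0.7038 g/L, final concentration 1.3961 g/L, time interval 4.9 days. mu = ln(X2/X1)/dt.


mu = ln(X2/X1) / dt
= ln(1.3961/0.7038) / 4.9
= 0.1398 per day

0.1398 per day


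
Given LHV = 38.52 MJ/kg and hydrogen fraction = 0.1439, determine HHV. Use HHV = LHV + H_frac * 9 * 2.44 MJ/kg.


HHV = LHV + H_frac * 9 * 2.44
= 38.52 + 0.1439 * 9 * 2.44
= 41.6800 MJ/kg

41.6800 MJ/kg


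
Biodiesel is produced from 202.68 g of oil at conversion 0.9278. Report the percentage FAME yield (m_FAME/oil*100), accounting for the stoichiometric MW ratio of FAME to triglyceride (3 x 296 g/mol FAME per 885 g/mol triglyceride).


m_FAME = oil * conv * (3 * 296 / 885) = oil * conv * (888/885)
= 202.68 * 0.9278 * 888 / 885
= 188.6839 g
Y = m_FAME / oil * 100 = conv * (888/885) * 100
= 0.9278 * 888 / 885 * 100
= 93.09%

93.09%


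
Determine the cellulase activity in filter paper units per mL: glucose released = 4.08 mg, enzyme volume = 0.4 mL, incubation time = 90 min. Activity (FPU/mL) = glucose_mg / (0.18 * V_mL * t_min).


Activity = glucose_mg / (0.18 mg/umol * V_mL * t_min)
= 4.08 / (0.18 * 0.4 * 90)
= 0.6296 FPU/mL

0.6296 FPU/mL


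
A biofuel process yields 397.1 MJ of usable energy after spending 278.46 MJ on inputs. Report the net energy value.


NEV = E_out - E_in
= 397.1 - 278.46
= 118.6400 MJ

118.6400 MJ


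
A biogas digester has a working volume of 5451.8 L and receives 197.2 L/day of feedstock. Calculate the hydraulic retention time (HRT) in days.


HRT = V / Q
= 5451.8 / 197.2
= 27.6460 days

27.6460 days


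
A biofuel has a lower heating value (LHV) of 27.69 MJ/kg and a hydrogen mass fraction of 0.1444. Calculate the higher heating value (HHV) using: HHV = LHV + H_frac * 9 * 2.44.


HHV = LHV + H_frac * 9 * 2.44
= 27.69 + 0.1444 * 9 * 2.44
= 30.8610 MJ/kg

30.8610 MJ/kg


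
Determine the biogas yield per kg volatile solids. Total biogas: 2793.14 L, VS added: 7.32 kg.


Y = V / VS
= 2793.14 / 7.32
= 381.5765 L/kg VS

381.5765 L/kg VS


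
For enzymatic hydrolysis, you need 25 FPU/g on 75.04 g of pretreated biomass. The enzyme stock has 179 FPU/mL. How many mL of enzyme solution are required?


V = dosage * m_sub / activity
V = 25 * 75.04 / 179
V = 10.4804 mL

10.4804 mL


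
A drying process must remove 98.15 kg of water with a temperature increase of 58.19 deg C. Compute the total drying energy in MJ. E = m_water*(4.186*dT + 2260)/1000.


E = m_water * (4.186 * dT + 2260) / 1000
= 98.15 * (4.186 * 58.19 + 2260) / 1000
= 245.7267 MJ

245.7267 MJ


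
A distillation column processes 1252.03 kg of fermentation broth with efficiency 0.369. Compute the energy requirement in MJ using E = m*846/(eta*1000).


E = m * 846 / (eta * 1000)
= 1252.03 * 846 / (0.369 * 1000)
= 2870.5078 MJ

2870.5078 MJ


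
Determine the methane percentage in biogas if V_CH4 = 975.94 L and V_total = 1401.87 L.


CH4% = V_CH4 / V_total * 100
= 975.94 / 1401.87 * 100
= 69.6170%

69.6170%


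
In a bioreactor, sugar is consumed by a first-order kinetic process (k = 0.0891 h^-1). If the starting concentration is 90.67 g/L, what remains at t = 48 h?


S = S0 * exp(-k * t)
S = 90.67 * exp(-0.0891 * 48)
S = 1.2591 g/L

1.2591 g/L


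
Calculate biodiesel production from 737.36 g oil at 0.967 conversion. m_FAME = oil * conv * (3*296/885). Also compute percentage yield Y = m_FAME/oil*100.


m_FAME = oil * conv * (3 * 296 / 885) = oil * conv * (888/885)
= 737.36 * 0.967 * 888 / 885
= 715.4442 g
Y = m_FAME / oil * 100 = conv * (888/885) * 100
= 0.967 * 888 / 885 * 100
= 97.03%

715.4442 g FAME; Y = 97.03%


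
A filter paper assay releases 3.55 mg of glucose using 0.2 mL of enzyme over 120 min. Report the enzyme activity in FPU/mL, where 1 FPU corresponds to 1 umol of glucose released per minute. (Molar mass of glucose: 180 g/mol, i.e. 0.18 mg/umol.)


Activity = glucose_mg / (0.18 mg/umol * V_mL * t_min)
= 3.55 / (0.18 * 0.2 * 120)
= 0.8218 FPU/mL

0.8218 FPU/mL


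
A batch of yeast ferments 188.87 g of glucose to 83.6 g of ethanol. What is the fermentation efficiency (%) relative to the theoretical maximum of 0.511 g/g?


Fermentation efficiency = (actual / (0.511 * glucose)) * 100
= (83.6 / (0.511 * 188.87)) * 100
= 86.6208%

86.6208%


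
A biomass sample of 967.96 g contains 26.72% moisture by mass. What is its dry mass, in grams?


Wd = Ww * (1 - MC/100)
= 967.96 * (1 - 26.72/100)
= 709.3211 g

709.3211 g
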